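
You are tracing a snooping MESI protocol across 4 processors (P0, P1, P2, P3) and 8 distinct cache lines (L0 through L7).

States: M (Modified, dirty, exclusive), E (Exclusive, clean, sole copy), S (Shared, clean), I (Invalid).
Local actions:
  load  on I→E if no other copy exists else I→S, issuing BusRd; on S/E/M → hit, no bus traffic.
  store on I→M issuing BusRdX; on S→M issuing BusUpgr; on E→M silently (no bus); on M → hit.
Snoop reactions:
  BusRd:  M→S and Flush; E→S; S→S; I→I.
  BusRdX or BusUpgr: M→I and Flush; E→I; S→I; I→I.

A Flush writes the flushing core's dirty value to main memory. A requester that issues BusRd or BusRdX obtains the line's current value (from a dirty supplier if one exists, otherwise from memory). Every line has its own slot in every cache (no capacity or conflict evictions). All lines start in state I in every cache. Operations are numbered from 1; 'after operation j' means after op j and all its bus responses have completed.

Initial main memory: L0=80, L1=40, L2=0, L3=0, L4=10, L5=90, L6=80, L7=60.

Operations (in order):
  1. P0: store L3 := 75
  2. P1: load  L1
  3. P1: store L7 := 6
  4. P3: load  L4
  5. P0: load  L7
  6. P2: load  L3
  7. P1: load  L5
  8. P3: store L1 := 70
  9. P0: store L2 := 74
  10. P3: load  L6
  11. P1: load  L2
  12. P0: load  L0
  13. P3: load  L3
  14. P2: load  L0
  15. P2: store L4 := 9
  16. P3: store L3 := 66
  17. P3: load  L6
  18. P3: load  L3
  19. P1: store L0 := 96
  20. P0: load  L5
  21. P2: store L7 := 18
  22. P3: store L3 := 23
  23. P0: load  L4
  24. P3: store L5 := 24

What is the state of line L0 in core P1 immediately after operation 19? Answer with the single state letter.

state = M

  op1 P0: store L3 := 75 → M/I/I/I on L3; bus BusRdX; mem=0
  op2 P1: load  L1 → I/E/I/I on L1; bus BusRd; mem=40
  op3 P1: store L7 := 6 → I/M/I/I on L7; bus BusRdX; mem=60
  op4 P3: load  L4 → I/I/I/E on L4; bus BusRd; mem=10
  op5 P0: load  L7 → S/S/I/I on L7; bus BusRd Flush; mem=6
  op6 P2: load  L3 → S/I/S/I on L3; bus BusRd Flush; mem=75
  op7 P1: load  L5 → I/E/I/I on L5; bus BusRd; mem=90
  op8 P3: store L1 := 70 → I/I/I/M on L1; bus BusRdX; mem=40
  op9 P0: store L2 := 74 → M/I/I/I on L2; bus BusRdX; mem=0
  op10 P3: load  L6 → I/I/I/E on L6; bus BusRd; mem=80
  op11 P1: load  L2 → S/S/I/I on L2; bus BusRd Flush; mem=74
  op12 P0: load  L0 → E/I/I/I on L0; bus BusRd; mem=80
  op13 P3: load  L3 → S/I/S/S on L3; bus BusRd; mem=75
  op14 P2: load  L0 → S/I/S/I on L0; bus BusRd; mem=80
  op15 P2: store L4 := 9 → I/I/M/I on L4; bus BusRdX; mem=10
  op16 P3: store L3 := 66 → I/I/I/M on L3; bus BusUpgr; mem=75
  op17 P3: load  L6 → I/I/I/E on L6; bus (none); mem=80
  op18 P3: load  L3 → I/I/I/M on L3; bus (none); mem=75
  op19 P1: store L0 := 96 → I/M/I/I on L0; bus BusRdX; mem=80
  op20 P0: load  L5 → S/S/I/I on L5; bus BusRd; mem=90
  op21 P2: store L7 := 18 → I/I/M/I on L7; bus BusRdX; mem=6
  op22 P3: store L3 := 23 → I/I/I/M on L3; bus (none); mem=75
  op23 P0: load  L4 → S/I/S/I on L4; bus BusRd Flush; mem=9
  op24 P3: store L5 := 24 → I/I/I/M on L5; bus BusRdX; mem=90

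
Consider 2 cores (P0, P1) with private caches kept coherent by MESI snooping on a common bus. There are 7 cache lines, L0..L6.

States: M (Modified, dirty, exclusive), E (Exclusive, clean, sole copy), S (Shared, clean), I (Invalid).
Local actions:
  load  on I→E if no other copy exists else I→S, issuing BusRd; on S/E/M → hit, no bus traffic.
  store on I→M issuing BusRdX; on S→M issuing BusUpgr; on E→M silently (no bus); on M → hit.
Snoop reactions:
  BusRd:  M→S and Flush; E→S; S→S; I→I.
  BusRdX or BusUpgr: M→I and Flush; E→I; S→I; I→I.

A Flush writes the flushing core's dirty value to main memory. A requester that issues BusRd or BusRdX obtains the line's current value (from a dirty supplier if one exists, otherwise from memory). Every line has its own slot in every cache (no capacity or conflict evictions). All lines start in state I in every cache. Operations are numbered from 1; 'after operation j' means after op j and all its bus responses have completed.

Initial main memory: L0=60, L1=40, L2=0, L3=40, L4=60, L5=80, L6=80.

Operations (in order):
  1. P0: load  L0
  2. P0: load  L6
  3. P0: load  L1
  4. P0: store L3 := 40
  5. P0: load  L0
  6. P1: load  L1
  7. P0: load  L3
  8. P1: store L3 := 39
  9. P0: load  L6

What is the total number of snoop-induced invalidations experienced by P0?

[1] P0: load  L0 | P0:E(60), P1:I | bus: BusRd
[2] P0: load  L6 | P0:E(80), P1:I | bus: BusRd
[3] P0: load  L1 | P0:E(40), P1:I | bus: BusRd
[4] P0: store L3 := 40 | P0:M(40), P1:I | bus: BusRdX
[5] P0: load  L0 | P0:E(60), P1:I | bus: none
[6] P1: load  L1 | P0:S(40), P1:S(40) | bus: BusRd
[7] P0: load  L3 | P0:M(40), P1:I | bus: none
[8] P1: store L3 := 39 | P0:I, P1:M(39) | bus: BusRdX,Flush
[9] P0: load  L6 | P0:E(80), P1:I | bus: none

invalidations = 1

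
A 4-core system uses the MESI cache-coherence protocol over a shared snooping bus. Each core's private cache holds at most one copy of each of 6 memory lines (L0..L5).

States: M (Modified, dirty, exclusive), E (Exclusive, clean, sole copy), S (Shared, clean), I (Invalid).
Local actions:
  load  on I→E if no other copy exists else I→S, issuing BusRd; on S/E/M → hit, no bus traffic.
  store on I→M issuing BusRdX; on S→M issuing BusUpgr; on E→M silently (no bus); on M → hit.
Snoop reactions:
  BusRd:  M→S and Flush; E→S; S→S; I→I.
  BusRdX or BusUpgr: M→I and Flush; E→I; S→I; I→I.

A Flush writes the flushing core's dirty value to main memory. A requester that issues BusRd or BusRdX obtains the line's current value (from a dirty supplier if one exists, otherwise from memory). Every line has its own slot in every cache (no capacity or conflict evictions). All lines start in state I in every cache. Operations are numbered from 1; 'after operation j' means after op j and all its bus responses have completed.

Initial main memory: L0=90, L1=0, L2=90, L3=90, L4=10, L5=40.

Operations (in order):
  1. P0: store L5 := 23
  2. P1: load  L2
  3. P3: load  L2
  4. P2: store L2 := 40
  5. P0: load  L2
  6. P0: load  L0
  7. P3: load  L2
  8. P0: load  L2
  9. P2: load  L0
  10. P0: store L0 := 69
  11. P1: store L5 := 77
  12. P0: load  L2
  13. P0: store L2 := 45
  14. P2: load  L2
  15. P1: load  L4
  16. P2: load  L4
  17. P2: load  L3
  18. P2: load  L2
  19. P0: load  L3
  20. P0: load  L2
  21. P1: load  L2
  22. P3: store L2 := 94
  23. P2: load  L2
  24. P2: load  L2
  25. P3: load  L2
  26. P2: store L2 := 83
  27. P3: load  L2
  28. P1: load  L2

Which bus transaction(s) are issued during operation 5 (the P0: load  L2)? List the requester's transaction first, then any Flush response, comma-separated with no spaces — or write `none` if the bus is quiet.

[1] P0: store L5 := 23 | P0:M(23), P1:I, P2:I, P3:I | bus: BusRdX
[2] P1: load  L2 | P0:I, P1:E(90), P2:I, P3:I | bus: BusRd
[3] P3: load  L2 | P0:I, P1:S(90), P2:I, P3:S(90) | bus: BusRd
[4] P2: store L2 := 40 | P0:I, P1:I, P2:M(40), P3:I | bus: BusRdX
[5] P0: load  L2 | P0:S(40), P1:I, P2:S(40), P3:I | bus: BusRd,Flush
[6] P0: load  L0 | P0:E(90), P1:I, P2:I, P3:I | bus: BusRd
[7] P3: load  L2 | P0:S(40), P1:I, P2:S(40), P3:S(40) | bus: BusRd
[8] P0: load  L2 | P0:S(40), P1:I, P2:S(40), P3:S(40) | bus: none
[9] P2: load  L0 | P0:S(90), P1:I, P2:S(90), P3:I | bus: BusRd
[10] P0: store L0 := 69 | P0:M(69), P1:I, P2:I, P3:I | bus: BusUpgr
[11] P1: store L5 := 77 | P0:I, P1:M(77), P2:I, P3:I | bus: BusRdX,Flush
[12] P0: load  L2 | P0:S(40), P1:I, P2:S(40), P3:S(40) | bus: none
[13] P0: store L2 := 45 | P0:M(45), P1:I, P2:I, P3:I | bus: BusUpgr
[14] P2: load  L2 | P0:S(45), P1:I, P2:S(45), P3:I | bus: BusRd,Flush
[15] P1: load  L4 | P0:I, P1:E(10), P2:I, P3:I | bus: BusRd
[16] P2: load  L4 | P0:I, P1:S(10), P2:S(10), P3:I | bus: BusRd
[17] P2: load  L3 | P0:I, P1:I, P2:E(90), P3:I | bus: BusRd
[18] P2: load  L2 | P0:S(45), P1:I, P2:S(45), P3:I | bus: none
[19] P0: load  L3 | P0:S(90), P1:I, P2:S(90), P3:I | bus: BusRd
[20] P0: load  L2 | P0:S(45), P1:I, P2:S(45), P3:I | bus: none
[21] P1: load  L2 | P0:S(45), P1:S(45), P2:S(45), P3:I | bus: BusRd
[22] P3: store L2 := 94 | P0:I, P1:I, P2:I, P3:M(94) | bus: BusRdX
[23] P2: load  L2 | P0:I, P1:I, P2:S(94), P3:S(94) | bus: BusRd,Flush
[24] P2: load  L2 | P0:I, P1:I, P2:S(94), P3:S(94) | bus: none
[25] P3: load  L2 | P0:I, P1:I, P2:S(94), P3:S(94) | bus: none
[26] P2: store L2 := 83 | P0:I, P1:I, P2:M(83), P3:I | bus: BusUpgr
[27] P3: load  L2 | P0:I, P1:I, P2:S(83), P3:S(83) | bus: BusRd,Flush
[28] P1: load  L2 | P0:I, P1:S(83), P2:S(83), P3:S(83) | bus: BusRd

bus = BusRd,Flush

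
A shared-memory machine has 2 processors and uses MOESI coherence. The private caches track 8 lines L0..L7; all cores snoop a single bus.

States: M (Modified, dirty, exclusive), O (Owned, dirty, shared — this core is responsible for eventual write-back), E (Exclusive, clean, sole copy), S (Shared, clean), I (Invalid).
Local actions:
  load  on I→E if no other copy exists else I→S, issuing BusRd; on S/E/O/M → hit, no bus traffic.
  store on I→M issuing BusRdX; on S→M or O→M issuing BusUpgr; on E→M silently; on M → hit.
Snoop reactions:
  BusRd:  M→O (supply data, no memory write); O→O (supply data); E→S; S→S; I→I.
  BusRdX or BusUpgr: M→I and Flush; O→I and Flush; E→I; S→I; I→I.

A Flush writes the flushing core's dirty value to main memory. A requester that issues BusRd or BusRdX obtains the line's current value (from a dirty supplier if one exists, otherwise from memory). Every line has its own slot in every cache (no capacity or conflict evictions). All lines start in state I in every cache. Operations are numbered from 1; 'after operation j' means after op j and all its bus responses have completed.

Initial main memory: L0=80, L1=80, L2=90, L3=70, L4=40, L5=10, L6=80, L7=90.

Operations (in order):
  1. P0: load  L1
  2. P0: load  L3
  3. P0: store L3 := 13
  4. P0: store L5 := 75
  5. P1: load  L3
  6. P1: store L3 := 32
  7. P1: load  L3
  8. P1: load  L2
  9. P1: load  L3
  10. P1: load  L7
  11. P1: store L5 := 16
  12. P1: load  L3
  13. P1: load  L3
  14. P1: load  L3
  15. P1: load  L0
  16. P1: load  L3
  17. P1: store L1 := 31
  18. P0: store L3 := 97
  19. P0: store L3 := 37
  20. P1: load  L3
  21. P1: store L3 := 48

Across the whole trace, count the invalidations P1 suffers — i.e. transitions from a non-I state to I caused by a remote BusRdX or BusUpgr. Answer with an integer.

1. P0: load  L1  bus=[BusRd]  L1: P0=E P1=I  mem[L1]=80
2. P0: load  L3  bus=[BusRd]  L3: P0=E P1=I  mem[L3]=70
3. P0: store L3 := 13  bus=[-]  L3: P0=M P1=I  mem[L3]=70
4. P0: store L5 := 75  bus=[BusRdX]  L5: P0=M P1=I  mem[L5]=10
5. P1: load  L3  bus=[BusRd]  L3: P0=O P1=S  mem[L3]=70
6. P1: store L3 := 32  bus=[BusUpgr,Flush]  L3: P0=I P1=M  mem[L3]=13
7. P1: load  L3  bus=[-]  L3: P0=I P1=M  mem[L3]=13
8. P1: load  L2  bus=[BusRd]  L2: P0=I P1=E  mem[L2]=90
9. P1: load  L3  bus=[-]  L3: P0=I P1=M  mem[L3]=13
10. P1: load  L7  bus=[BusRd]  L7: P0=I P1=E  mem[L7]=90
11. P1: store L5 := 16  bus=[BusRdX,Flush]  L5: P0=I P1=M  mem[L5]=75
12. P1: load  L3  bus=[-]  L3: P0=I P1=M  mem[L3]=13
13. P1: load  L3  bus=[-]  L3: P0=I P1=M  mem[L3]=13
14. P1: load  L3  bus=[-]  L3: P0=I P1=M  mem[L3]=13
15. P1: load  L0  bus=[BusRd]  L0: P0=I P1=E  mem[L0]=80
16. P1: load  L3  bus=[-]  L3: P0=I P1=M  mem[L3]=13
17. P1: store L1 := 31  bus=[BusRdX]  L1: P0=I P1=M  mem[L1]=80
18. P0: store L3 := 97  bus=[BusRdX,Flush]  L3: P0=M P1=I  mem[L3]=32
19. P0: store L3 := 37  bus=[-]  L3: P0=M P1=I  mem[L3]=32
20. P1: load  L3  bus=[BusRd]  L3: P0=O P1=S  mem[L3]=32
21. P1: store L3 := 48  bus=[BusUpgr,Flush]  L3: P0=I P1=M  mem[L3]=37

invalidations = 1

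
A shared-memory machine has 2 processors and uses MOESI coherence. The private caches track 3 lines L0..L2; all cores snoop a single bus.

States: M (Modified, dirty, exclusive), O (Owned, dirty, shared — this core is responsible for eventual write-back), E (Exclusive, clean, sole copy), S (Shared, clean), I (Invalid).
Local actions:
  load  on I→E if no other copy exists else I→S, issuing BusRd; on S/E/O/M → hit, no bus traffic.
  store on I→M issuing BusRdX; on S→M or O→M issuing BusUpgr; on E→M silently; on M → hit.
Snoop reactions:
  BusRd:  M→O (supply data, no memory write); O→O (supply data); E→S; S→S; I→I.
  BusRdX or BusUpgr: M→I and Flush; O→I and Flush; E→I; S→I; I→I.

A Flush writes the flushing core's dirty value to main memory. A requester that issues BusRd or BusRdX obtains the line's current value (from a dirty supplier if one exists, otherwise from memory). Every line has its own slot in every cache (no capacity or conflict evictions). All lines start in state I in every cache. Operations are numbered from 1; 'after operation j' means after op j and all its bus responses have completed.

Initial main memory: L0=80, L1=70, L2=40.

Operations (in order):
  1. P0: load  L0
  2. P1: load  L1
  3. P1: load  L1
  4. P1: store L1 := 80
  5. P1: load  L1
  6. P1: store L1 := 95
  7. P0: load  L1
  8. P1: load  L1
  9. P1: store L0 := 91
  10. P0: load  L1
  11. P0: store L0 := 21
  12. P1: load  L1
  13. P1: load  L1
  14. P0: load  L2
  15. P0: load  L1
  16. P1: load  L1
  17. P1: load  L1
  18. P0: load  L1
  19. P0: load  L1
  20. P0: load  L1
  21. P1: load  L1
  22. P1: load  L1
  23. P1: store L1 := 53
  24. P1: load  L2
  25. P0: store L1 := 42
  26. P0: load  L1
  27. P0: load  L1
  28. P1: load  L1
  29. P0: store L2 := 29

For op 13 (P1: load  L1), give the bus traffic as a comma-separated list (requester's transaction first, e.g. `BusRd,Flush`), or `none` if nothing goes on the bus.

  op1 P0: load  L0 → E/I on L0; bus BusRd; mem=80
  op2 P1: load  L1 → I/E on L1; bus BusRd; mem=70
  op3 P1: load  L1 → I/E on L1; bus (none); mem=70
  op4 P1: store L1 := 80 → I/M on L1; bus (none); mem=70
  op5 P1: load  L1 → I/M on L1; bus (none); mem=70
  op6 P1: store L1 := 95 → I/M on L1; bus (none); mem=70
  op7 P0: load  L1 → S/O on L1; bus BusRd; mem=70
  op8 P1: load  L1 → S/O on L1; bus (none); mem=70
  op9 P1: store L0 := 91 → I/M on L0; bus BusRdX; mem=80
  op10 P0: load  L1 → S/O on L1; bus (none); mem=70
  op11 P0: store L0 := 21 → M/I on L0; bus BusRdX Flush; mem=91
  op12 P1: load  L1 → S/O on L1; bus (none); mem=70
  op13 P1: load  L1 → S/O on L1; bus (none); mem=70
  op14 P0: load  L2 → E/I on L2; bus BusRd; mem=40
  op15 P0: load  L1 → S/O on L1; bus (none); mem=70
  op16 P1: load  L1 → S/O on L1; bus (none); mem=70
  op17 P1: load  L1 → S/O on L1; bus (none); mem=70
  op18 P0: load  L1 → S/O on L1; bus (none); mem=70
  op19 P0: load  L1 → S/O on L1; bus (none); mem=70
  op20 P0: load  L1 → S/O on L1; bus (none); mem=70
  op21 P1: load  L1 → S/O on L1; bus (none); mem=70
  op22 P1: load  L1 → S/O on L1; bus (none); mem=70
  op23 P1: store L1 := 53 → I/M on L1; bus BusUpgr; mem=70
  op24 P1: load  L2 → S/S on L2; bus BusRd; mem=40
  op25 P0: store L1 := 42 → M/I on L1; bus BusRdX Flush; mem=53
  op26 P0: load  L1 → M/I on L1; bus (none); mem=53
  op27 P0: load  L1 → M/I on L1; bus (none); mem=53
  op28 P1: load  L1 → O/S on L1; bus BusRd; mem=53
  op29 P0: store L2 := 29 → M/I on L2; bus BusUpgr; mem=40

bus = none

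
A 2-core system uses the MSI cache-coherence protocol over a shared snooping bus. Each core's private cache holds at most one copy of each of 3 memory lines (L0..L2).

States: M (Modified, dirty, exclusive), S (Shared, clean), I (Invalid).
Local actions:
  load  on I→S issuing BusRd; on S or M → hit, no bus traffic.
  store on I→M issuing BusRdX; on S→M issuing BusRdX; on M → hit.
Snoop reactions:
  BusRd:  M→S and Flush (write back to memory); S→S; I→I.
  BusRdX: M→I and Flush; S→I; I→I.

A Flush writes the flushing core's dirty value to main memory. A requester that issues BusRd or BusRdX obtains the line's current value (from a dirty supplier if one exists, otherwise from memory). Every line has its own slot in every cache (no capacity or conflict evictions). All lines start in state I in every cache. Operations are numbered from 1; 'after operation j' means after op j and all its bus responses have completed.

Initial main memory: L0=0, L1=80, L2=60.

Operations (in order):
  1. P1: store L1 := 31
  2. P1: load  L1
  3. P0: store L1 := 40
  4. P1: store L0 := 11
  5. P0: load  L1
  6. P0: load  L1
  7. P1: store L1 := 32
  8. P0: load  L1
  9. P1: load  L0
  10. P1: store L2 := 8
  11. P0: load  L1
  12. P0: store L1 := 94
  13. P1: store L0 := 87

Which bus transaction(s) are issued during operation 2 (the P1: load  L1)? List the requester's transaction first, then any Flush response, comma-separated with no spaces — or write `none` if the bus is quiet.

bus = none

[1] P1: store L1 := 31 | P0:I, P1:M(31) | bus: BusRdX
[2] P1: load  L1 | P0:I, P1:M(31) | bus: none
[3] P0: store L1 := 40 | P0:M(40), P1:I | bus: BusRdX,Flush
[4] P1: store L0 := 11 | P0:I, P1:M(11) | bus: BusRdX
[5] P0: load  L1 | P0:M(40), P1:I | bus: none
[6] P0: load  L1 | P0:M(40), P1:I | bus: none
[7] P1: store L1 := 32 | P0:I, P1:M(32) | bus: BusRdX,Flush
[8] P0: load  L1 | P0:S(32), P1:S(32) | bus: BusRd,Flush
[9] P1: load  L0 | P0:I, P1:M(11) | bus: none
[10] P1: store L2 := 8 | P0:I, P1:M(8) | bus: BusRdX
[11] P0: load  L1 | P0:S(32), P1:S(32) | bus: none
[12] P0: store L1 := 94 | P0:M(94), P1:I | bus: BusRdX
[13] P1: store L0 := 87 | P0:I, P1:M(87) | bus: none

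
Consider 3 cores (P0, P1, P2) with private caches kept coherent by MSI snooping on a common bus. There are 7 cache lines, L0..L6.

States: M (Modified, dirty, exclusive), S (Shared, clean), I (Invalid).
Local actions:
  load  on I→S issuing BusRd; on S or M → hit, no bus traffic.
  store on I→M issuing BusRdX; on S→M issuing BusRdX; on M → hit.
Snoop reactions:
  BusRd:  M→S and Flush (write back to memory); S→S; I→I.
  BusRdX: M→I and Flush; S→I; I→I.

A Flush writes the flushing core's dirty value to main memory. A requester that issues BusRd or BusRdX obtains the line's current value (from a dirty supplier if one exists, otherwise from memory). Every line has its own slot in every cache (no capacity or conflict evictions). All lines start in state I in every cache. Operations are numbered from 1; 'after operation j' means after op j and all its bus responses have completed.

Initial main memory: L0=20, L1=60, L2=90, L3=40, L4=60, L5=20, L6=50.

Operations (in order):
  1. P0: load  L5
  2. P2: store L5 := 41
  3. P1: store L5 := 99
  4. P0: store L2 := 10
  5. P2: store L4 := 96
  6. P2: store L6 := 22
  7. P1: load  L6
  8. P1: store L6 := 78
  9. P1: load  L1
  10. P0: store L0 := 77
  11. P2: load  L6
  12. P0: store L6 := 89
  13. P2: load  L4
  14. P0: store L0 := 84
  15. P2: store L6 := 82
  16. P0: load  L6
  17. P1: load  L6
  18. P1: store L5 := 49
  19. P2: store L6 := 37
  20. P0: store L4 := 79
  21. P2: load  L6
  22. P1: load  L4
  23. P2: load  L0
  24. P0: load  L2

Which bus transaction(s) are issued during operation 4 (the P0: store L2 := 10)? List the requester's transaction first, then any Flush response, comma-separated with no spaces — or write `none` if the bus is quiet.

bus = BusRdX

  op1 P0: load  L5 → S/I/I on L5; bus BusRd; mem=20
  op2 P2: store L5 := 41 → I/I/M on L5; bus BusRdX; mem=20
  op3 P1: store L5 := 99 → I/M/I on L5; bus BusRdX Flush; mem=41
  op4 P0: store L2 := 10 → M/I/I on L2; bus BusRdX; mem=90
  op5 P2: store L4 := 96 → I/I/M on L4; bus BusRdX; mem=60
  op6 P2: store L6 := 22 → I/I/M on L6; bus BusRdX; mem=50
  op7 P1: load  L6 → I/S/S on L6; bus BusRd Flush; mem=22
  op8 P1: store L6 := 78 → I/M/I on L6; bus BusRdX; mem=22
  op9 P1: load  L1 → I/S/I on L1; bus BusRd; mem=60
  op10 P0: store L0 := 77 → M/I/I on L0; bus BusRdX; mem=20
  op11 P2: load  L6 → I/S/S on L6; bus BusRd Flush; mem=78
  op12 P0: store L6 := 89 → M/I/I on L6; bus BusRdX; mem=78
  op13 P2: load  L4 → I/I/M on L4; bus (none); mem=60
  op14 P0: store L0 := 84 → M/I/I on L0; bus (none); mem=20
  op15 P2: store L6 := 82 → I/I/M on L6; bus BusRdX Flush; mem=89
  op16 P0: load  L6 → S/I/S on L6; bus BusRd Flush; mem=82
  op17 P1: load  L6 → S/S/S on L6; bus BusRd; mem=82
  op18 P1: store L5 := 49 → I/M/I on L5; bus (none); mem=41
  op19 P2: store L6 := 37 → I/I/M on L6; bus BusRdX; mem=82
  op20 P0: store L4 := 79 → M/I/I on L4; bus BusRdX Flush; mem=96
  op21 P2: load  L6 → I/I/M on L6; bus (none); mem=82
  op22 P1: load  L4 → S/S/I on L4; bus BusRd Flush; mem=79
  op23 P2: load  L0 → S/I/S on L0; bus BusRd Flush; mem=84
  op24 P0: load  L2 → M/I/I on L2; bus (none); mem=90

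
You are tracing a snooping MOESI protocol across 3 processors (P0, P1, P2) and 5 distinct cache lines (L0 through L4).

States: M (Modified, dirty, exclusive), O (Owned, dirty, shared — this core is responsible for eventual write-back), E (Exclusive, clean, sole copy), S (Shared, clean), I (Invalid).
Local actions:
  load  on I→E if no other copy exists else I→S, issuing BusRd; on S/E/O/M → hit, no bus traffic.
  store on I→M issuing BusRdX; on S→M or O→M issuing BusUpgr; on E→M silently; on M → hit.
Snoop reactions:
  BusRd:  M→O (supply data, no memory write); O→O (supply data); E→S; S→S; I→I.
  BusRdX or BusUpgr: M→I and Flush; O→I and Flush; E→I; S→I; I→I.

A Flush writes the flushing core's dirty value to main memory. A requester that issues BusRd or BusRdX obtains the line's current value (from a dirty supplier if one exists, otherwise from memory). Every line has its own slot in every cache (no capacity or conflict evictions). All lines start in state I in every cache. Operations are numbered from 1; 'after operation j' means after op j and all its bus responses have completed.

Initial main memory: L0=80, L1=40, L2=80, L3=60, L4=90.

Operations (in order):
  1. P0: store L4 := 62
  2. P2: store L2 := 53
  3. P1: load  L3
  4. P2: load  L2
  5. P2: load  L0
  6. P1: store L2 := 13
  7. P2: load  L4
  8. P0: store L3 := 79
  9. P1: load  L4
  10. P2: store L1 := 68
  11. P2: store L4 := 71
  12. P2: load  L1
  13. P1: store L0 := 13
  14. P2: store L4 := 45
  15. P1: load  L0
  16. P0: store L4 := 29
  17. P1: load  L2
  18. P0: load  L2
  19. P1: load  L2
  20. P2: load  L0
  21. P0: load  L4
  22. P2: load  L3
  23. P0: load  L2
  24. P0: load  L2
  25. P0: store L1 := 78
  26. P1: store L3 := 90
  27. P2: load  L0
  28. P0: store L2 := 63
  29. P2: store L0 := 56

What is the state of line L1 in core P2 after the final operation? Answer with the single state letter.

state = I

[1] P0: store L4 := 62 | P0:M(62), P1:I, P2:I | bus: BusRdX
[2] P2: store L2 := 53 | P0:I, P1:I, P2:M(53) | bus: BusRdX
[3] P1: load  L3 | P0:I, P1:E(60), P2:I | bus: BusRd
[4] P2: load  L2 | P0:I, P1:I, P2:M(53) | bus: none
[5] P2: load  L0 | P0:I, P1:I, P2:E(80) | bus: BusRd
[6] P1: store L2 := 13 | P0:I, P1:M(13), P2:I | bus: BusRdX,Flush
[7] P2: load  L4 | P0:O(62), P1:I, P2:S(62) | bus: BusRd
[8] P0: store L3 := 79 | P0:M(79), P1:I, P2:I | bus: BusRdX
[9] P1: load  L4 | P0:O(62), P1:S(62), P2:S(62) | bus: BusRd
[10] P2: store L1 := 68 | P0:I, P1:I, P2:M(68) | bus: BusRdX
[11] P2: store L4 := 71 | P0:I, P1:I, P2:M(71) | bus: BusUpgr,Flush
[12] P2: load  L1 | P0:I, P1:I, P2:M(68) | bus: none
[13] P1: store L0 := 13 | P0:I, P1:M(13), P2:I | bus: BusRdX
[14] P2: store L4 := 45 | P0:I, P1:I, P2:M(45) | bus: none
[15] P1: load  L0 | P0:I, P1:M(13), P2:I | bus: none
[16] P0: store L4 := 29 | P0:M(29), P1:I, P2:I | bus: BusRdX,Flush
[17] P1: load  L2 | P0:I, P1:M(13), P2:I | bus: none
[18] P0: load  L2 | P0:S(13), P1:O(13), P2:I | bus: BusRd
[19] P1: load  L2 | P0:S(13), P1:O(13), P2:I | bus: none
[20] P2: load  L0 | P0:I, P1:O(13), P2:S(13) | bus: BusRd
[21] P0: load  L4 | P0:M(29), P1:I, P2:I | bus: none
[22] P2: load  L3 | P0:O(79), P1:I, P2:S(79) | bus: BusRd
[23] P0: load  L2 | P0:S(13), P1:O(13), P2:I | bus: none
[24] P0: load  L2 | P0:S(13), P1:O(13), P2:I | bus: none
[25] P0: store L1 := 78 | P0:M(78), P1:I, P2:I | bus: BusRdX,Flush
[26] P1: store L3 := 90 | P0:I, P1:M(90), P2:I | bus: BusRdX,Flush
[27] P2: load  L0 | P0:I, P1:O(13), P2:S(13) | bus: none
[28] P0: store L2 := 63 | P0:M(63), P1:I, P2:I | bus: BusUpgr,Flush
[29] P2: store L0 := 56 | P0:I, P1:I, P2:M(56) | bus: BusUpgr,Flush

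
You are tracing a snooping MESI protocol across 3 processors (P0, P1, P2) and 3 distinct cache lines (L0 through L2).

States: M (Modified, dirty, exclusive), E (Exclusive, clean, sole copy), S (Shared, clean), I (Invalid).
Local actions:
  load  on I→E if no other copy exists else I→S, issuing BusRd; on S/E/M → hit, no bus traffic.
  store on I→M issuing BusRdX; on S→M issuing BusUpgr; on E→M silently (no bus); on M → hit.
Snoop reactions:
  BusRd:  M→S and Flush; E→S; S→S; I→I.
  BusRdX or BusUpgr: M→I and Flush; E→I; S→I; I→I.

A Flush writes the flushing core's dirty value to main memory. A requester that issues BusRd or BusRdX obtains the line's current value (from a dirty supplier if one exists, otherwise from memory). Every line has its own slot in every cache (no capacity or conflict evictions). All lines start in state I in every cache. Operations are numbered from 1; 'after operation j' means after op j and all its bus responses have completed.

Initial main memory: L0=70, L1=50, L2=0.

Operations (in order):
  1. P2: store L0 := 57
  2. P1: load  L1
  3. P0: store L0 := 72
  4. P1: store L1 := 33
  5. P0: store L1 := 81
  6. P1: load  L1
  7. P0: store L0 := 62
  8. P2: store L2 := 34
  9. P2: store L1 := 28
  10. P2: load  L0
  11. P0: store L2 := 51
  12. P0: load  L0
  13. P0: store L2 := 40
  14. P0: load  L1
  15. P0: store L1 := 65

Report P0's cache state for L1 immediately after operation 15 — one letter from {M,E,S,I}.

state = M

[1] P2: store L0 := 57 | P0:I, P1:I, P2:M(57) | bus: BusRdX
[2] P1: load  L1 | P0:I, P1:E(50), P2:I | bus: BusRd
[3] P0: store L0 := 72 | P0:M(72), P1:I, P2:I | bus: BusRdX,Flush
[4] P1: store L1 := 33 | P0:I, P1:M(33), P2:I | bus: none
[5] P0: store L1 := 81 | P0:M(81), P1:I, P2:I | bus: BusRdX,Flush
[6] P1: load  L1 | P0:S(81), P1:S(81), P2:I | bus: BusRd,Flush
[7] P0: store L0 := 62 | P0:M(62), P1:I, P2:I | bus: none
[8] P2: store L2 := 34 | P0:I, P1:I, P2:M(34) | bus: BusRdX
[9] P2: store L1 := 28 | P0:I, P1:I, P2:M(28) | bus: BusRdX
[10] P2: load  L0 | P0:S(62), P1:I, P2:S(62) | bus: BusRd,Flush
[11] P0: store L2 := 51 | P0:M(51), P1:I, P2:I | bus: BusRdX,Flush
[12] P0: load  L0 | P0:S(62), P1:I, P2:S(62) | bus: none
[13] P0: store L2 := 40 | P0:M(40), P1:I, P2:I | bus: none
[14] P0: load  L1 | P0:S(28), P1:I, P2:S(28) | bus: BusRd,Flush
[15] P0: store L1 := 65 | P0:M(65), P1:I, P2:I | bus: BusUpgr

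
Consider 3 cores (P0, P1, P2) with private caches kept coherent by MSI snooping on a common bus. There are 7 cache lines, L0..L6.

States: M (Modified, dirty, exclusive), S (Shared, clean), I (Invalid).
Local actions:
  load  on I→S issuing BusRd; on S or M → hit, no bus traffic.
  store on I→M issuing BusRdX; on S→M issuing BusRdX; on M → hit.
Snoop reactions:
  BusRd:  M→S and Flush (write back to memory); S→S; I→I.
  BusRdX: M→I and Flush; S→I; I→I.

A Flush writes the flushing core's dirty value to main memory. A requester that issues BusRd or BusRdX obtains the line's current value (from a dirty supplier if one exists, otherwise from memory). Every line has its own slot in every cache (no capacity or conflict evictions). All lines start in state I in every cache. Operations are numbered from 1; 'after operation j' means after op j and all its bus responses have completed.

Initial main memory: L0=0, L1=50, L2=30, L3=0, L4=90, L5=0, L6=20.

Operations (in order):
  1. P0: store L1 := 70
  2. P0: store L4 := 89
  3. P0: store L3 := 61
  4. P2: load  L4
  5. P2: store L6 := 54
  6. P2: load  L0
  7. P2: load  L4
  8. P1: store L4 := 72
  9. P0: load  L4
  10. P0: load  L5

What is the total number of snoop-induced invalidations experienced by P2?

[1] P0: store L1 := 70 | P0:M(70), P1:I, P2:I | bus: BusRdX
[2] P0: store L4 := 89 | P0:M(89), P1:I, P2:I | bus: BusRdX
[3] P0: store L3 := 61 | P0:M(61), P1:I, P2:I | bus: BusRdX
[4] P2: load  L4 | P0:S(89), P1:I, P2:S(89) | bus: BusRd,Flush
[5] P2: store L6 := 54 | P0:I, P1:I, P2:M(54) | bus: BusRdX
[6] P2: load  L0 | P0:I, P1:I, P2:S(0) | bus: BusRd
[7] P2: load  L4 | P0:S(89), P1:I, P2:S(89) | bus: none
[8] P1: store L4 := 72 | P0:I, P1:M(72), P2:I | bus: BusRdX
[9] P0: load  L4 | P0:S(72), P1:S(72), P2:I | bus: BusRd,Flush
[10] P0: load  L5 | P0:S(0), P1:I, P2:I | bus: BusRd

invalidations = 1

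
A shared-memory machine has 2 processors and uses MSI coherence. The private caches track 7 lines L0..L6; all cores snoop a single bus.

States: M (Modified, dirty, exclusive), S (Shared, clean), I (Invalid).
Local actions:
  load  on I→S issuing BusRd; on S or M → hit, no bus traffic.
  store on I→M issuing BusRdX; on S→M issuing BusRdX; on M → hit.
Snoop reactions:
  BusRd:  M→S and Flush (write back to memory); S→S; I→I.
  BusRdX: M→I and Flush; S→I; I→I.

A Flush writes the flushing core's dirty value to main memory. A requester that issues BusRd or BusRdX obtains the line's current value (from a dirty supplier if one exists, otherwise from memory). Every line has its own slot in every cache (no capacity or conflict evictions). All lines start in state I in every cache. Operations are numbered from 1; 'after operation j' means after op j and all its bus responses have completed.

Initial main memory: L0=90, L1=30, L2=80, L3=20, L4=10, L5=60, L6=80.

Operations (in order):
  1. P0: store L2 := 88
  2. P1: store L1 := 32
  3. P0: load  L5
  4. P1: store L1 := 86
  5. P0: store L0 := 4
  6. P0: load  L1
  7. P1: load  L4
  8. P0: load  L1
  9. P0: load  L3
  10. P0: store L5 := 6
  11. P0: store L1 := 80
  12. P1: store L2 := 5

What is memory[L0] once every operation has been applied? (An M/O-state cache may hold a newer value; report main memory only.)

step 1: P0: store L2 := 88  ⟶  MI  (L2)  txn=BusRdX  M[L2]=80
step 2: P1: store L1 := 32  ⟶  IM  (L1)  txn=BusRdX  M[L1]=30
step 3: P0: load  L5  ⟶  SI  (L5)  txn=BusRd  M[L5]=60
step 4: P1: store L1 := 86  ⟶  IM  (L1)  txn=∅  M[L1]=30
step 5: P0: store L0 := 4  ⟶  MI  (L0)  txn=BusRdX  M[L0]=90
step 6: P0: load  L1  ⟶  SS  (L1)  txn=BusRd+Flush  M[L1]=86
step 7: P1: load  L4  ⟶  IS  (L4)  txn=BusRd  M[L4]=10
step 8: P0: load  L1  ⟶  SS  (L1)  txn=∅  M[L1]=86
step 9: P0: load  L3  ⟶  SI  (L3)  txn=BusRd  M[L3]=20
step 10: P0: store L5 := 6  ⟶  MI  (L5)  txn=BusRdX  M[L5]=60
step 11: P0: store L1 := 80  ⟶  MI  (L1)  txn=BusRdX  M[L1]=86
step 12: P1: store L2 := 5  ⟶  IM  (L2)  txn=BusRdX+Flush  M[L2]=88

memory[L0] = 90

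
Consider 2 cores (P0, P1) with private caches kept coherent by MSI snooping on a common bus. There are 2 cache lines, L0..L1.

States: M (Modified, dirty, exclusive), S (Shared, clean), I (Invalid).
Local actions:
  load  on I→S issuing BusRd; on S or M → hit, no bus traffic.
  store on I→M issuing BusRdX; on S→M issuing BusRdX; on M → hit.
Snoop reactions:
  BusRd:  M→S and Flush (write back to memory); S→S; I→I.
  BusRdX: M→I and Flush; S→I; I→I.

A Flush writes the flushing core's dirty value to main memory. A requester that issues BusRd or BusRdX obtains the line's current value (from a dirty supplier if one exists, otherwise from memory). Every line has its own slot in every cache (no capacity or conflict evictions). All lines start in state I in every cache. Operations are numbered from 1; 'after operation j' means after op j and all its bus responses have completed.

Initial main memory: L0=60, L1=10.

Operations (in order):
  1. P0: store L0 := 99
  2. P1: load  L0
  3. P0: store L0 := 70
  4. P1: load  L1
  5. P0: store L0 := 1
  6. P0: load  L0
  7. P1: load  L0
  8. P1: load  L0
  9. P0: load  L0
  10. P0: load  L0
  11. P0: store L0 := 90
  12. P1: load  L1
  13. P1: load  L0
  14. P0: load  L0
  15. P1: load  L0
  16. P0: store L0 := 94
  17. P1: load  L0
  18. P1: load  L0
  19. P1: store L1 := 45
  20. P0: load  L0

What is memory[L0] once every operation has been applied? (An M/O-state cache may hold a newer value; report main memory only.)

[1] P0: store L0 := 99 | P0:M(99), P1:I | bus: BusRdX
[2] P1: load  L0 | P0:S(99), P1:S(99) | bus: BusRd,Flush
[3] P0: store L0 := 70 | P0:M(70), P1:I | bus: BusRdX
[4] P1: load  L1 | P0:I, P1:S(10) | bus: BusRd
[5] P0: store L0 := 1 | P0:M(1), P1:I | bus: none
[6] P0: load  L0 | P0:M(1), P1:I | bus: none
[7] P1: load  L0 | P0:S(1), P1:S(1) | bus: BusRd,Flush
[8] P1: load  L0 | P0:S(1), P1:S(1) | bus: none
[9] P0: load  L0 | P0:S(1), P1:S(1) | bus: none
[10] P0: load  L0 | P0:S(1), P1:S(1) | bus: none
[11] P0: store L0 := 90 | P0:M(90), P1:I | bus: BusRdX
[12] P1: load  L1 | P0:I, P1:S(10) | bus: none
[13] P1: load  L0 | P0:S(90), P1:S(90) | bus: BusRd,Flush
[14] P0: load  L0 | P0:S(90), P1:S(90) | bus: none
[15] P1: load  L0 | P0:S(90), P1:S(90) | bus: none
[16] P0: store L0 := 94 | P0:M(94), P1:I | bus: BusRdX
[17] P1: load  L0 | P0:S(94), P1:S(94) | bus: BusRd,Flush
[18] P1: load  L0 | P0:S(94), P1:S(94) | bus: none
[19] P1: store L1 := 45 | P0:I, P1:M(45) | bus: BusRdX
[20] P0: load  L0 | P0:S(94), P1:S(94) | bus: none

memory[L0] = 94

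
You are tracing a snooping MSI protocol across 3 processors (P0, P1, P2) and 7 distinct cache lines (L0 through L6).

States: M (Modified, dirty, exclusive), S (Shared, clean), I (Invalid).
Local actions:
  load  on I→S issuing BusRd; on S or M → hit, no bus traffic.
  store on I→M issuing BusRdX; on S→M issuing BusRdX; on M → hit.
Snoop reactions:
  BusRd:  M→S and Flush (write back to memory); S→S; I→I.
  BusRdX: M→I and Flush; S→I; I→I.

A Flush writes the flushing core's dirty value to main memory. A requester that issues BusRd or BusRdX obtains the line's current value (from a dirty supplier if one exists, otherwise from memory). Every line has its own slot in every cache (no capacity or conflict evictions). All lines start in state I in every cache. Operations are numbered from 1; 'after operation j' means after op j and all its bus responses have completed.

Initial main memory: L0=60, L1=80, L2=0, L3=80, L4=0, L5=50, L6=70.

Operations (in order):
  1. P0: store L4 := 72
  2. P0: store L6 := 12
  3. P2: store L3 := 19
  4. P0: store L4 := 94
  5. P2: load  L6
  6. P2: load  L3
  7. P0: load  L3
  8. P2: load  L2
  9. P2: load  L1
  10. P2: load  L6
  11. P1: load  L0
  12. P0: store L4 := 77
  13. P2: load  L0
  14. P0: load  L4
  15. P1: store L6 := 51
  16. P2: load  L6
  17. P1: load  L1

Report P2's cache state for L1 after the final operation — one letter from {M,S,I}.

  op1 P0: store L4 := 72 → M/I/I on L4; bus BusRdX; mem=0
  op2 P0: store L6 := 12 → M/I/I on L6; bus BusRdX; mem=70
  op3 P2: store L3 := 19 → I/I/M on L3; bus BusRdX; mem=80
  op4 P0: store L4 := 94 → M/I/I on L4; bus (none); mem=0
  op5 P2: load  L6 → S/I/S on L6; bus BusRd Flush; mem=12
  op6 P2: load  L3 → I/I/M on L3; bus (none); mem=80
  op7 P0: load  L3 → S/I/S on L3; bus BusRd Flush; mem=19
  op8 P2: load  L2 → I/I/S on L2; bus BusRd; mem=0
  op9 P2: load  L1 → I/I/S on L1; bus BusRd; mem=80
  op10 P2: load  L6 → S/I/S on L6; bus (none); mem=12
  op11 P1: load  L0 → I/S/I on L0; bus BusRd; mem=60
  op12 P0: store L4 := 77 → M/I/I on L4; bus (none); mem=0
  op13 P2: load  L0 → I/S/S on L0; bus BusRd; mem=60
  op14 P0: load  L4 → M/I/I on L4; bus (none); mem=0
  op15 P1: store L6 := 51 → I/M/I on L6; bus BusRdX; mem=12
  op16 P2: load  L6 → I/S/S on L6; bus BusRd Flush; mem=51
  op17 P1: load  L1 → I/S/S on L1; bus BusRd; mem=80

state = S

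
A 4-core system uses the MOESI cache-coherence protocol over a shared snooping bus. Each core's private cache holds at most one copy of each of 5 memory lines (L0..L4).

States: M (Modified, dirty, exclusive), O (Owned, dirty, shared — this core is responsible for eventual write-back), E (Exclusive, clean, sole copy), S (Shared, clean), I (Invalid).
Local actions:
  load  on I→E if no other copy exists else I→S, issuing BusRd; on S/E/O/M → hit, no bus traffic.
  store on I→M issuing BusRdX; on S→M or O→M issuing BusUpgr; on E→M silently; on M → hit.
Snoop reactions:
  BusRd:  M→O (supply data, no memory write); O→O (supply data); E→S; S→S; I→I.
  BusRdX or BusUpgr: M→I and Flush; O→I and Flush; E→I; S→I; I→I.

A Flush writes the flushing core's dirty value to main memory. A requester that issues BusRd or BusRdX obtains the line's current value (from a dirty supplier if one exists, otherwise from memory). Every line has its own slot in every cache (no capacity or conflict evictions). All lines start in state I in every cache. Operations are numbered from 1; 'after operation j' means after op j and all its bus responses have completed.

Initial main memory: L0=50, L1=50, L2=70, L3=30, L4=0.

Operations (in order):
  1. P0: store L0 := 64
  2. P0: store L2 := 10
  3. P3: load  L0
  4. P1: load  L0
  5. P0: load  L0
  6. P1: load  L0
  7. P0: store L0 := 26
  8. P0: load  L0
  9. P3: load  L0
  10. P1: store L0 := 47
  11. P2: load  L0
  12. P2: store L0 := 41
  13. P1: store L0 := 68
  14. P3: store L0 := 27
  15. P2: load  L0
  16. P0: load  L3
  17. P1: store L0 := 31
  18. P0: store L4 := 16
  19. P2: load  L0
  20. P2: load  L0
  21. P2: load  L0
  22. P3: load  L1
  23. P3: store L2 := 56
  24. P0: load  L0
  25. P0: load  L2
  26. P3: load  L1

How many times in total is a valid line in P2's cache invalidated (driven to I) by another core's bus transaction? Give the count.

invalidations = 2

step 1: P0: store L0 := 64  ⟶  MIII  (L0)  txn=BusRdX  M[L0]=50
step 2: P0: store L2 := 10  ⟶  MIII  (L2)  txn=BusRdX  M[L2]=70
step 3: P3: load  L0  ⟶  OIIS  (L0)  txn=BusRd  M[L0]=50
step 4: P1: load  L0  ⟶  OSIS  (L0)  txn=BusRd  M[L0]=50
step 5: P0: load  L0  ⟶  OSIS  (L0)  txn=∅  M[L0]=50
step 6: P1: load  L0  ⟶  OSIS  (L0)  txn=∅  M[L0]=50
step 7: P0: store L0 := 26  ⟶  MIII  (L0)  txn=BusUpgr  M[L0]=50
step 8: P0: load  L0  ⟶  MIII  (L0)  txn=∅  M[L0]=50
step 9: P3: load  L0  ⟶  OIIS  (L0)  txn=BusRd  M[L0]=50
step 10: P1: store L0 := 47  ⟶  IMII  (L0)  txn=BusRdX+Flush  M[L0]=26
step 11: P2: load  L0  ⟶  IOSI  (L0)  txn=BusRd  M[L0]=26
step 12: P2: store L0 := 41  ⟶  IIMI  (L0)  txn=BusUpgr+Flush  M[L0]=47
step 13: P1: store L0 := 68  ⟶  IMII  (L0)  txn=BusRdX+Flush  M[L0]=41
step 14: P3: store L0 := 27  ⟶  IIIM  (L0)  txn=BusRdX+Flush  M[L0]=68
step 15: P2: load  L0  ⟶  IISO  (L0)  txn=BusRd  M[L0]=68
step 16: P0: load  L3  ⟶  EIII  (L3)  txn=BusRd  M[L3]=30
step 17: P1: store L0 := 31  ⟶  IMII  (L0)  txn=BusRdX+Flush  M[L0]=27
step 18: P0: store L4 := 16  ⟶  MIII  (L4)  txn=BusRdX  M[L4]=0
step 19: P2: load  L0  ⟶  IOSI  (L0)  txn=BusRd  M[L0]=27
step 20: P2: load  L0  ⟶  IOSI  (L0)  txn=∅  M[L0]=27
step 21: P2: load  L0  ⟶  IOSI  (L0)  txn=∅  M[L0]=27
step 22: P3: load  L1  ⟶  IIIE  (L1)  txn=BusRd  M[L1]=50
step 23: P3: store L2 := 56  ⟶  IIIM  (L2)  txn=BusRdX+Flush  M[L2]=10
step 24: P0: load  L0  ⟶  SOSI  (L0)  txn=BusRd  M[L0]=27
step 25: P0: load  L2  ⟶  SIIO  (L2)  txn=BusRd  M[L2]=10
step 26: P3: load  L1  ⟶  IIIE  (L1)  txn=∅  M[L1]=50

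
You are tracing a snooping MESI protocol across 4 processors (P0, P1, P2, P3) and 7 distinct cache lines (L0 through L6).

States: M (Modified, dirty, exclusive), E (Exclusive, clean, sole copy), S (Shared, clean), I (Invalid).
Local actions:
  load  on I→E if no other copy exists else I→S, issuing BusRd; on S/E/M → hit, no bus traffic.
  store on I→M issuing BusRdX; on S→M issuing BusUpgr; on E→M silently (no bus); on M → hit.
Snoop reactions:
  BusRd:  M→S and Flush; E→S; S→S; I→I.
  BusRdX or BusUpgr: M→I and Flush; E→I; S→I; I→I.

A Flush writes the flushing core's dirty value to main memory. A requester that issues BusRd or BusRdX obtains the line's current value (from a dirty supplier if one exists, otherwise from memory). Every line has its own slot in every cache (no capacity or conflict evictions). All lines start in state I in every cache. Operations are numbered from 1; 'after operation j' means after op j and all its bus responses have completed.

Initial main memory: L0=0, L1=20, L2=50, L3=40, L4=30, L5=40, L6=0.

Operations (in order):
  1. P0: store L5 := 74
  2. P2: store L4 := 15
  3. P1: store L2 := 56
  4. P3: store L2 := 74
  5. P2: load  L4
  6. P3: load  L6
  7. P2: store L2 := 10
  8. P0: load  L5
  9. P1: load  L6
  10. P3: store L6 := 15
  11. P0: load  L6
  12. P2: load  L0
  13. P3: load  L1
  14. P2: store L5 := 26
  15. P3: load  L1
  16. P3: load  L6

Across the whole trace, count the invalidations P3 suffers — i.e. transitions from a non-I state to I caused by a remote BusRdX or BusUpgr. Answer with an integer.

invalidations = 1

1. P0: store L5 := 74  bus=[BusRdX]  L5: P0=M P1=I P2=I P3=I  mem[L5]=40
2. P2: store L4 := 15  bus=[BusRdX]  L4: P0=I P1=I P2=M P3=I  mem[L4]=30
3. P1: store L2 := 56  bus=[BusRdX]  L2: P0=I P1=M P2=I P3=I  mem[L2]=50
4. P3: store L2 := 74  bus=[BusRdX,Flush]  L2: P0=I P1=I P2=I P3=M  mem[L2]=56
5. P2: load  L4  bus=[-]  L4: P0=I P1=I P2=M P3=I  mem[L4]=30
6. P3: load  L6  bus=[BusRd]  L6: P0=I P1=I P2=I P3=E  mem[L6]=0
7. P2: store L2 := 10  bus=[BusRdX,Flush]  L2: P0=I P1=I P2=M P3=I  mem[L2]=74
8. P0: load  L5  bus=[-]  L5: P0=M P1=I P2=I P3=I  mem[L5]=40
9. P1: load  L6  bus=[BusRd]  L6: P0=I P1=S P2=I P3=S  mem[L6]=0
10. P3: store L6 := 15  bus=[BusUpgr]  L6: P0=I P1=I P2=I P3=M  mem[L6]=0
11. P0: load  L6  bus=[BusRd,Flush]  L6: P0=S P1=I P2=I P3=S  mem[L6]=15
12. P2: load  L0  bus=[BusRd]  L0: P0=I P1=I P2=E P3=I  mem[L0]=0
13. P3: load  L1  bus=[BusRd]  L1: P0=I P1=I P2=I P3=E  mem[L1]=20
14. P2: store L5 := 26  bus=[BusRdX,Flush]  L5: P0=I P1=I P2=M P3=I  mem[L5]=74
15. P3: load  L1  bus=[-]  L1: P0=I P1=I P2=I P3=E  mem[L1]=20
16. P3: load  L6  bus=[-]  L6: P0=S P1=I P2=I P3=S  mem[L6]=15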